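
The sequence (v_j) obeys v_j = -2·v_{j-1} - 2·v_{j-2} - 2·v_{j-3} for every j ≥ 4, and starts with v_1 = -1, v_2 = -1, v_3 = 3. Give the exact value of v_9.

12

Compute successive terms:
v_4 = -2  v_5 = 0  v_6 = -2  v_7 = 8  v_8 = -12  v_9 = 12.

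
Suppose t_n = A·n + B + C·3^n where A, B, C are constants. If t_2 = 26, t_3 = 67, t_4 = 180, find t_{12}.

1062940

At n = 2, 3, 4: 2A + B + 9C = 26; 3A + B + 27C = 67; 4A + B + 81C = 180.
Subtracting the first from the second: A + 18C = 41.
Subtracting the second from the third: A + 54C = 113.
Solving: C = 2, A = 5, then B = -2.
So t_n = 5·n + (-2) + 2·3^n; at n=12 this is 1062940.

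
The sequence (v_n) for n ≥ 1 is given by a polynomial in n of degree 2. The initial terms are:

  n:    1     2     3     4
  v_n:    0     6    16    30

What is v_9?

160

1st diffs: 6, 10, 14.
2nd diffs: 4, 4 (constant).
Newton forward-difference form: v_n = 6·C(n-1,1) + 4·C(n-1,2).
At n = 9: n-1 = 8, so v_9 = 48 + 112 = 160.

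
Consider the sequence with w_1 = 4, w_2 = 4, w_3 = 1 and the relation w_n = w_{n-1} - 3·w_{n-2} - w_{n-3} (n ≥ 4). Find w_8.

59

Applying the relation repeatedly:
w_4 = -15, w_5 = -22, w_6 = 22, w_7 = 103, w_8 = 59.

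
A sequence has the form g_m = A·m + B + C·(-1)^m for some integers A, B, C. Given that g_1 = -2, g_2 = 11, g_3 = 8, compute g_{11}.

The three given values yield: A + B - C = -2; 2A + B + C = 11; 3A + B - C = 8.
Subtracting the first from the second: A + 2C = 13.
Subtracting the second from the third: A - 2C = -3.
Solving: C = 4, A = 5, then B = -3.
Hence g_{11} = 5·11 + (-3) + 4·(-1) = 48.

48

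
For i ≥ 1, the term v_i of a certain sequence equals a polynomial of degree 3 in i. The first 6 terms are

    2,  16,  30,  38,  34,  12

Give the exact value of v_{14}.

-1532

1st diffs: 14, 14, 8, -4, -22.
2nd diffs: 0, -6, -12, -18.
3rd diffs: -6, -6, -6 (constant).
Newton forward-difference form: v_i = 2 + 14·C(i-1,1) + (-6)·C(i-1,3).
At i = 14: i-1 = 13, so v_{14} = 2 + 182 - 1716 = -1532.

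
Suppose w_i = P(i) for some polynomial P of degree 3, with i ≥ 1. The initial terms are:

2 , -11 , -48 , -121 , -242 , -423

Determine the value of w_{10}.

1st diffs: -13, -37, -73, -121, -181.
2nd diffs: -24, -36, -48, -60.
3rd diffs: -12, -12, -12 (constant).
Newton forward-difference form: w_i = 2 + (-13)·C(i-1,1) + (-24)·C(i-1,2) + (-12)·C(i-1,3).
At i = 10: i-1 = 9, so w_{10} = 2 - 117 - 864 - 1008 = -1987.

-1987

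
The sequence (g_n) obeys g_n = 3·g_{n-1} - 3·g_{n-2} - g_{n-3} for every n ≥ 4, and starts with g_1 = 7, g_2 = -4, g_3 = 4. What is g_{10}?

-1204

Iterate the recurrence:
g_4 = 17;  g_5 = 43;  g_6 = 74;  g_7 = 76;  g_8 = -37;  g_9 = -413;  g_{10} = -1204.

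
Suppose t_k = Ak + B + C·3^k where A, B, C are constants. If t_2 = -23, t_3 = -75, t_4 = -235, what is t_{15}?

-43046691

Write the equations: 2A + B + 9C = -23; 3A + B + 27C = -75; 4A + B + 81C = -235.
Subtracting the first from the second: A + 18C = -52.
Subtracting the second from the third: A + 54C = -160.
Solving: C = -3, A = 2, then B = 0.
Therefore t_{15} = 30 + 0 + (-3)·14348907 = -43046691.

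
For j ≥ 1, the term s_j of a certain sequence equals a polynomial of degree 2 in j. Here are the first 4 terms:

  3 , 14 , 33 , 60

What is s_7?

1st diffs: 11, 19, 27.
2nd diffs: 8, 8 (constant).
Newton forward-difference form: s_j = 3 + 11·C(j-1,1) + 8·C(j-1,2).
At j = 7: j-1 = 6, so s_7 = 3 + 66 + 120 = 189.

189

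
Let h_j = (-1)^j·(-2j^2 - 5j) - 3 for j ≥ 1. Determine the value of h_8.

-171

(-1)^8 = 1; -2j^2 - 5j at j=8 is -168; so h_8 = -171.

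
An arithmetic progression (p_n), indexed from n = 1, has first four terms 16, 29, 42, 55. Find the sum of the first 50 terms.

Common difference d = 13.
p_n = 16 + (n - 1)·13.
p_{50} = 653; S = 50·(16 + 653)/2 = 16725.

16725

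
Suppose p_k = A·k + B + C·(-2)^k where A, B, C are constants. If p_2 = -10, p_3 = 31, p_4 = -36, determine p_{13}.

24633

Plug in k = 2, 3, 4: 2A + B + 4C = -10; 3A + B - 8C = 31; 4A + B + 16C = -36.
Subtracting the first from the second: A - 12C = 41.
Subtracting the second from the third: A + 24C = -67.
Solving: C = -3, A = 5, then B = -8.
So p_k = 5·k + (-8) + (-3)·(-2)^k; at k=13 this is 24633.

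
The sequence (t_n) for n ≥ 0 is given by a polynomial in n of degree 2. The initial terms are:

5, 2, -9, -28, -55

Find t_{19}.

1st diffs: -3, -11, -19, -27.
2nd diffs: -8, -8, -8 (constant).
Newton forward-difference form: t_n = 5 + (-3)·C(n,1) + (-8)·C(n,2).
At n = 19: n = 19, so t_{19} = 5 - 57 - 1368 = -1420.

-1420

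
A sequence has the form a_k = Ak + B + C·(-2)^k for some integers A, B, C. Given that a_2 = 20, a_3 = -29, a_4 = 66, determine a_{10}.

Plug in k = 2, 3, 4: 2A + B + 4C = 20; 3A + B - 8C = -29; 4A + B + 16C = 66.
Subtracting the first from the second: A - 12C = -49.
Subtracting the second from the third: A + 24C = 95.
Solving: C = 4, A = -1, then B = 6.
Hence a_{10} = -1·10 + 6 + 4·1024 = 4092.

4092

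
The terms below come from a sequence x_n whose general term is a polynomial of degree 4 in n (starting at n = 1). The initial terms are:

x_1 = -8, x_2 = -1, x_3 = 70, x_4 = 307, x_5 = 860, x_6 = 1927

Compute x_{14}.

68567

1st diffs: 7, 71, 237, 553, 1067.
2nd diffs: 64, 166, 316, 514.
3rd diffs: 102, 150, 198.
4th diffs: 48, 48 (constant).
Newton forward-difference form: x_n = -8 + 7·C(n-1,1) + 64·C(n-1,2) + 102·C(n-1,3) + 48·C(n-1,4).
At n = 14: n-1 = 13, so x_{14} = -8 + 91 + 4992 + 29172 + 34320 = 68567.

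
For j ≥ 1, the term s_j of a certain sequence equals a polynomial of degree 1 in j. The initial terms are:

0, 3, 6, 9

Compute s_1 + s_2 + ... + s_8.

1st diffs: 3, 3, 3 (constant).
So s_j = 3j - 3.
Continuing: 12, 15, 18, 21.
Summing j = 1..8 (8 terms) gives 84.

84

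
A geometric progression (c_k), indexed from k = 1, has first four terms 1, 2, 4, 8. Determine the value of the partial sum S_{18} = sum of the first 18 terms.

262143

Common ratio r = 2.
c_k = 1·2^(k-1).
S = 1·(2^18 - 1)/(2 - 1) = 1·(262144 - 1)/(1) = 262143.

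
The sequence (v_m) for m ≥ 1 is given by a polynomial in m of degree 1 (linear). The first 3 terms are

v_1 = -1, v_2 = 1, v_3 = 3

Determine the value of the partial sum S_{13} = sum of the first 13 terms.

143

1st diffs: 2, 2 (constant).
So v_m = 2m - 3.
Continuing: …, 5, 7, 9, 11, …, v_{13} = 23.
Summing m = 1..13 (13 terms) gives 143.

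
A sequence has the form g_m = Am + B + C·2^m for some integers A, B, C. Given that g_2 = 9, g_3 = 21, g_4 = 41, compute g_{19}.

The three given values yield: 2A + B + 4C = 9; 3A + B + 8C = 21; 4A + B + 16C = 41.
Subtracting the first from the second: A + 4C = 12.
Subtracting the second from the third: A + 8C = 20.
Solving: C = 2, A = 4, then B = -7.
So g_m = 4·m + (-7) + 2·2^m; at m=19 this is 1048645.

1048645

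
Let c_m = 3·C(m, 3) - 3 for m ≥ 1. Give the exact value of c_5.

C(5, 3) = 10, so c_5 = 27.

27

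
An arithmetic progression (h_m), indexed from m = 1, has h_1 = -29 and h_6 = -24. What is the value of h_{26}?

Common difference d = (-24 - (-29)) / (6 - 1) = 1.
h_m = -29 + (m - 1)·1.
h_{26} = -29 + 25·1 = -4.

-4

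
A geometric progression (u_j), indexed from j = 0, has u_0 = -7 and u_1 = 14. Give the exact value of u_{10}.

Common ratio r = -2.
u_j = (-7)·(-2)^(j-0).
u_{10} = (-7)·(-2)^10 = -7168.

-7168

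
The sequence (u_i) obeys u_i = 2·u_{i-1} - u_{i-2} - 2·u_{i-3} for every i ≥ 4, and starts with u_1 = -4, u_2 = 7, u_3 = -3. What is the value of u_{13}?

-309

Step forward from the initial values:
u_4 = -5, u_5 = -21, u_6 = -31, u_7 = -31, u_8 = 11, u_9 = 115, u_{10} = 281, u_{11} = 425, u_{12} = 339, u_{13} = -309.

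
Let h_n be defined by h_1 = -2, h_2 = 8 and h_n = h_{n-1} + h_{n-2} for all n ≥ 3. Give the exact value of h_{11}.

Compute successive terms:
h_3 = 6;  h_4 = 14;  h_5 = 20;  h_6 = 34;  h_7 = 54;  h_8 = 88;  h_9 = 142;  h_{10} = 230;  h_{11} = 372.

372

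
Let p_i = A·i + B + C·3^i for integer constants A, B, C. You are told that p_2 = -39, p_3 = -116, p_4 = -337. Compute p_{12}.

-2125817

Write the equations: 2A + B + 9C = -39; 3A + B + 27C = -116; 4A + B + 81C = -337.
Subtracting the first from the second: A + 18C = -77.
Subtracting the second from the third: A + 54C = -221.
Solving: C = -4, A = -5, then B = 7.
Therefore p_{12} = -60 + 7 + (-4)·531441 = -2125817.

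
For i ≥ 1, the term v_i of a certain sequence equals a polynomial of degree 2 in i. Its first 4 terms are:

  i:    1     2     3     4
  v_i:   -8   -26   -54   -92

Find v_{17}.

1st diffs: -18, -28, -38.
2nd diffs: -10, -10 (constant).
Newton forward-difference form: v_i = -8 + (-18)·C(i-1,1) + (-10)·C(i-1,2).
At i = 17: i-1 = 16, so v_{17} = -8 - 288 - 1200 = -1496.

-1496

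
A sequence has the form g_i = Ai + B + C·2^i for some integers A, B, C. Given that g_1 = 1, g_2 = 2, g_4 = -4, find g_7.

At i = 1, 2, 4: A + B + 2C = 1; 2A + B + 4C = 2; 4A + B + 16C = -4.
Subtracting the first from the second: A + 2C = 1.
Subtracting the second from the third: 2A + 12C = -6.
Solving: C = -1, A = 3, then B = 0.
Hence g_7 = 3·7 + 0 + (-1)·128 = -107.

-107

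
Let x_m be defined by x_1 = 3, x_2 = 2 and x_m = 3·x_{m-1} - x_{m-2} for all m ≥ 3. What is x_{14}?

Applying the relation repeatedly:
x_3 = 3, x_4 = 7, x_5 = 18, …, x_{11} = 5778, x_{12} = 15127, x_{13} = 39603, x_{14} = 103682.

103682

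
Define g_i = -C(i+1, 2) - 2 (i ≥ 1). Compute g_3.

C(4, 2) = 6, so g_3 = -8.

-8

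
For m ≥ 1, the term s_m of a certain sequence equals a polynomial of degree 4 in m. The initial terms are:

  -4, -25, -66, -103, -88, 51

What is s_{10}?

4127

1st diffs: -21, -41, -37, 15, 139.
2nd diffs: -20, 4, 52, 124.
3rd diffs: 24, 48, 72.
4th diffs: 24, 24 (constant).
Newton forward-difference form: s_m = -4 + (-21)·C(m-1,1) + (-20)·C(m-1,2) + 24·C(m-1,3) + 24·C(m-1,4).
At m = 10: m-1 = 9, so s_{10} = -4 - 189 - 720 + 2016 + 3024 = 4127.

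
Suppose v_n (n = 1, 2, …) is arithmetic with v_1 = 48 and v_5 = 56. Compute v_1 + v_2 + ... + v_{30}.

Common difference d = (56 - 48) / (5 - 1) = 2.
v_n = 48 + (n - 1)·2.
v_{30} = 106; S = 30·(48 + 106)/2 = 2310.

2310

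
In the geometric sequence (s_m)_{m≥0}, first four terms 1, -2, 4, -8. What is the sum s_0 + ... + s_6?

Common ratio r = -2.
s_m = 1·(-2)^(m-0).
S = 1·((-2)^7 - 1)/(-2 - 1) = 1·(-128 - 1)/(-3) = 43.

43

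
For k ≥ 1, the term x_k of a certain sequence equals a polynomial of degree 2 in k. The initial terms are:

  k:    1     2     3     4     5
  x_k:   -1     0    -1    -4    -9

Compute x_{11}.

-81

1st diffs: 1, -1, -3, -5.
2nd diffs: -2, -2, -2 (constant).
Newton forward-difference form: x_k = -1 + 1·C(k-1,1) + (-2)·C(k-1,2).
At k = 11: k-1 = 10, so x_{11} = -1 + 10 - 90 = -81.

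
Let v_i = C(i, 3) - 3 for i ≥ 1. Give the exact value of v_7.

C(7, 3) = 35, so v_7 = 32.

32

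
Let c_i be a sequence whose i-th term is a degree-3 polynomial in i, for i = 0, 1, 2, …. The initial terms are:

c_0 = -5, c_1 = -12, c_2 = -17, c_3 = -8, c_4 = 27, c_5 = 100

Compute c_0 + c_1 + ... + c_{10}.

3850

1st diffs: -7, -5, 9, 35, 73.
2nd diffs: 2, 14, 26, 38.
3rd diffs: 12, 12, 12 (constant).
Newton forward-difference form: c_i = -5 + (-7)·C(i,1) + 2·C(i,2) + 12·C(i,3).
Continuing: …, 223, 408, 667, 1012, …, c_{10} = 1455.
Summing i = 0..10 (11 terms) gives 3850.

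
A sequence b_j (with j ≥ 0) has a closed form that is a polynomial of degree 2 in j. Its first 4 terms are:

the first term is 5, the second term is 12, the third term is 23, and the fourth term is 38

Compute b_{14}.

467

1st diffs: 7, 11, 15.
2nd diffs: 4, 4 (constant).
Newton forward-difference form: b_j = 5 + 7·C(j,1) + 4·C(j,2).
At j = 14: j = 14, so b_{14} = 5 + 98 + 364 = 467.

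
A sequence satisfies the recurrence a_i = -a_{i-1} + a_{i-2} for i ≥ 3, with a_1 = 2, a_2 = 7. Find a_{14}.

Applying the relation repeatedly:
a_3 = -5  a_4 = 12  a_5 = -17  …  a_{11} = -317  a_{12} = 513  a_{13} = -830  a_{14} = 1343.

1343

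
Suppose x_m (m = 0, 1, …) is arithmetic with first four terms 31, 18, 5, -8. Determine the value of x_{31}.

-372

Common difference d = -13.
x_m = 31 + (m - 0)·(-13).
x_{31} = 31 + 31·(-13) = -372.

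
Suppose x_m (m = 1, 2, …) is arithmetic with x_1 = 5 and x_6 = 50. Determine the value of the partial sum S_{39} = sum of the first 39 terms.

Common difference d = (50 - 5) / (6 - 1) = 9.
x_m = 5 + (m - 1)·9.
x_{39} = 347; S = 39·(5 + 347)/2 = 6864.

6864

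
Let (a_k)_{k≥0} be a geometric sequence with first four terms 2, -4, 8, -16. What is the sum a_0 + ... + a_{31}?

Common ratio r = -2.
a_k = 2·(-2)^(k-0).
S = 2·((-2)^32 - 1)/(-2 - 1) = 2·(4294967296 - 1)/(-3) = -2863311530.

-2863311530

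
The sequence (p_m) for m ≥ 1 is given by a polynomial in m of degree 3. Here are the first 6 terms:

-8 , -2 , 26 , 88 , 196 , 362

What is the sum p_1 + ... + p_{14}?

1st diffs: 6, 28, 62, 108, 166.
2nd diffs: 22, 34, 46, 58.
3rd diffs: 12, 12, 12 (constant).
Newton forward-difference form: p_m = -8 + 6·C(m-1,1) + 22·C(m-1,2) + 12·C(m-1,3).
Continuing: …, 598, 916, 1328, 1846, …, p_{14} = 5218.
Summing m = 1..14 (14 terms) gives 20454.

20454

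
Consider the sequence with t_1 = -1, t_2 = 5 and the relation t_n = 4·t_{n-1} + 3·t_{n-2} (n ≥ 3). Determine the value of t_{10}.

829541

Compute successive terms:
t_3 = 17, t_4 = 83, t_5 = 383, t_6 = 1781, t_7 = 8273, t_8 = 38435, t_9 = 178559, t_{10} = 829541.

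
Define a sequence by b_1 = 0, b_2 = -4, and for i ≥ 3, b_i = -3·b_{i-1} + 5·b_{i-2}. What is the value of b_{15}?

Applying the relation repeatedly:
b_3 = 12  b_4 = -56  b_5 = 228  …  b_{12} = -5225876  b_{13} = 21909888  b_{14} = -91859044  b_{15} = 385126572.

385126572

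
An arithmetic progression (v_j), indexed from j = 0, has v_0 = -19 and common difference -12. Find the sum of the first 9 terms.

v_j = -19 + (j - 0)·(-12).
v_8 = -115; S = 9·(-19 + (-115))/2 = -603.

-603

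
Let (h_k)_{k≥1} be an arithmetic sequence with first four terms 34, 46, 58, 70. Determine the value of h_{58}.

Common difference d = 12.
h_k = 34 + (k - 1)·12.
h_{58} = 34 + 57·12 = 718.

718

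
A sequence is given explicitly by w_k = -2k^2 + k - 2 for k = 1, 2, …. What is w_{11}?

w_{11} = -2·11^2 + 1·11 - 2 = -233.

-233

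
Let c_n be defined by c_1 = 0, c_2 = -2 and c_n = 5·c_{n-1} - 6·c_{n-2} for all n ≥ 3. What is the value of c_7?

Iterate the recurrence:
c_3 = -10, c_4 = -38, c_5 = -130, c_6 = -422, c_7 = -1330.
(Characteristic roots are 3 and 2.)

-1330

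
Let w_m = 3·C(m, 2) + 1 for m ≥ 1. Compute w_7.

64

C(7, 2) = 21, so w_7 = 64.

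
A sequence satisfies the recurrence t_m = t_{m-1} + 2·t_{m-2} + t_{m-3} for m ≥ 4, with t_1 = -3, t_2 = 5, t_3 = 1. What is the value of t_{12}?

3179

t_4 = 8, t_5 = 15, t_6 = 32, t_7 = 70, t_8 = 149, t_9 = 321, t_{10} = 689, t_{11} = 1480, t_{12} = 3179.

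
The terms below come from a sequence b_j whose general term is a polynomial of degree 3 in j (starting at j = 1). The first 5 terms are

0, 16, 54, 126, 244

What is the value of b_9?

1st diffs: 16, 38, 72, 118.
2nd diffs: 22, 34, 46.
3rd diffs: 12, 12 (constant).
Newton forward-difference form: b_j = 16·C(j-1,1) + 22·C(j-1,2) + 12·C(j-1,3).
At j = 9: j-1 = 8, so b_9 = 128 + 616 + 672 = 1416.

1416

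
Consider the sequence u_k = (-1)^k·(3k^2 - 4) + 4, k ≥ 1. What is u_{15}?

-667

(-1)^15 = -1; 3k^2 - 4 at k=15 is 671; so u_{15} = -667.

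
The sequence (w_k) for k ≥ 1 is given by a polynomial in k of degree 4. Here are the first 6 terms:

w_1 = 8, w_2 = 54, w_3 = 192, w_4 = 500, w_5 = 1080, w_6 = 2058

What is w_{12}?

1st diffs: 46, 138, 308, 580, 978.
2nd diffs: 92, 170, 272, 398.
3rd diffs: 78, 102, 126.
4th diffs: 24, 24 (constant).
Newton forward-difference form: w_k = 8 + 46·C(k-1,1) + 92·C(k-1,2) + 78·C(k-1,3) + 24·C(k-1,4).
At k = 12: k-1 = 11, so w_{12} = 8 + 506 + 5060 + 12870 + 7920 = 26364.

26364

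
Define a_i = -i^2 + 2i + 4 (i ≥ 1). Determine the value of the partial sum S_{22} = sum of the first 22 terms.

-3201

Over i = 1..22: Σi = 253, Σi² = 3795.
Total = (-1)·3795 + (2)·253 + (4)·22 = -3201.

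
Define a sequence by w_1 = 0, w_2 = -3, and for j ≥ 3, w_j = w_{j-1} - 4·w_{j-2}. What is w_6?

-15

Compute successive terms:
w_3 = -3, w_4 = 9, w_5 = 21, w_6 = -15.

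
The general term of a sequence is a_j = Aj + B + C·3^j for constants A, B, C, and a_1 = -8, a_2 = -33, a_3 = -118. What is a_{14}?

At j = 1, 2, 3: A + B + 3C = -8; 2A + B + 9C = -33; 3A + B + 27C = -118.
Subtracting the first from the second: A + 6C = -25.
Subtracting the second from the third: A + 18C = -85.
Solving: C = -5, A = 5, then B = 2.
Therefore a_{14} = 70 + 2 + (-5)·4782969 = -23914773.

-23914773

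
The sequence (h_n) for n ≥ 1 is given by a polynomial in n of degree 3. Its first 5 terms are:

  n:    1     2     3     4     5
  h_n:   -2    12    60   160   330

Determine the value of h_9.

1st diffs: 14, 48, 100, 170.
2nd diffs: 34, 52, 70.
3rd diffs: 18, 18 (constant).
Newton forward-difference form: h_n = -2 + 14·C(n-1,1) + 34·C(n-1,2) + 18·C(n-1,3).
At n = 9: n-1 = 8, so h_9 = -2 + 112 + 952 + 1008 = 2070.

2070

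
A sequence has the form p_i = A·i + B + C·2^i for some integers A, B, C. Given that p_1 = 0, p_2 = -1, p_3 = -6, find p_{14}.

-32725

The three given values yield: A + B + 2C = 0; 2A + B + 4C = -1; 3A + B + 8C = -6.
Subtracting the first from the second: A + 2C = -1.
Subtracting the second from the third: A + 4C = -5.
Solving: C = -2, A = 3, then B = 1.
So p_i = 3·i + 1 + (-2)·2^i; at i=14 this is -32725.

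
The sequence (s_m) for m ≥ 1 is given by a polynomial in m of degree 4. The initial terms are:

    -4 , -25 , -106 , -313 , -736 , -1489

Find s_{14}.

1st diffs: -21, -81, -207, -423, -753.
2nd diffs: -60, -126, -216, -330.
3rd diffs: -66, -90, -114.
4th diffs: -24, -24 (constant).
Newton forward-difference form: s_m = -4 + (-21)·C(m-1,1) + (-60)·C(m-1,2) + (-66)·C(m-1,3) + (-24)·C(m-1,4).
At m = 14: m-1 = 13, so s_{14} = -4 - 273 - 4680 - 18876 - 17160 = -40993.

-40993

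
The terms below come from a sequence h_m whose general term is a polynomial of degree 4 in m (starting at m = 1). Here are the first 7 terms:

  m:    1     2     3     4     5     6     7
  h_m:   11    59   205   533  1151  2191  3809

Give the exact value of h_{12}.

1st diffs: 48, 146, 328, 618, 1040, 1618.
2nd diffs: 98, 182, 290, 422, 578.
3rd diffs: 84, 108, 132, 156.
4th diffs: 24, 24, 24 (constant).
Newton forward-difference form: h_m = 11 + 48·C(m-1,1) + 98·C(m-1,2) + 84·C(m-1,3) + 24·C(m-1,4).
At m = 12: m-1 = 11, so h_{12} = 11 + 528 + 5390 + 13860 + 7920 = 27709.

27709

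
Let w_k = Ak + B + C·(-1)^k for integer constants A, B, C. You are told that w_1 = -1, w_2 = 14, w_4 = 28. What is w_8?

56

Plug in k = 1, 2, 4: A + B - C = -1; 2A + B + C = 14; 4A + B + C = 28.
Subtracting the first from the second: A + 2C = 15.
Subtracting the second from the third: 2A = 14.
Solving: C = 4, A = 7, then B = -4.
So w_k = 7·k + (-4) + 4·(-1)^k; at k=8 this is 56.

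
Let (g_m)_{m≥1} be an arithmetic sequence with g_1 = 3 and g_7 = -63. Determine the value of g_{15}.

-151

Common difference d = (-63 - 3) / (7 - 1) = -11.
g_m = 3 + (m - 1)·(-11).
g_{15} = 3 + 14·(-11) = -151.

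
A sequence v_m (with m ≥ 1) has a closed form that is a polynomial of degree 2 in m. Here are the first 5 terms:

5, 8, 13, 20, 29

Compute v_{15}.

1st diffs: 3, 5, 7, 9.
2nd diffs: 2, 2, 2 (constant).
So v_m = m^2 + 4.
Evaluating at m = 15 gives v_{15} = 229.

229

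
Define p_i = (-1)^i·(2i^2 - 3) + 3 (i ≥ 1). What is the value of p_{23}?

(-1)^23 = -1; 2i^2 - 3 at i=23 is 1055; so p_{23} = -1052.

-1052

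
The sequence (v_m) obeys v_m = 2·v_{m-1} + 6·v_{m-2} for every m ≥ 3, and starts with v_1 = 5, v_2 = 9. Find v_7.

7680

v_3 = 48  v_4 = 150  v_5 = 588  v_6 = 2076  v_7 = 7680.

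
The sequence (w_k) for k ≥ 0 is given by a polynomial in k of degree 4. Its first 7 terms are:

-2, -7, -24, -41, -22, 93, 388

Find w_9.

3553

1st diffs: -5, -17, -17, 19, 115, 295.
2nd diffs: -12, 0, 36, 96, 180.
3rd diffs: 12, 36, 60, 84.
4th diffs: 24, 24, 24 (constant).
Newton forward-difference form: w_k = -2 + (-5)·C(k,1) + (-12)·C(k,2) + 12·C(k,3) + 24·C(k,4).
At k = 9: k = 9, so w_9 = -2 - 45 - 432 + 1008 + 3024 = 3553.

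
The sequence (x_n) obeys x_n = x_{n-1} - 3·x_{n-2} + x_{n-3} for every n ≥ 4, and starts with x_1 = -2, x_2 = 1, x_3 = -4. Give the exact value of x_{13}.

-920

Step forward from the initial values:
x_4 = -9  x_5 = 4  x_6 = 27  x_7 = 6  x_8 = -71  x_9 = -62  x_{10} = 157  x_{11} = 272  x_{12} = -261  x_{13} = -920.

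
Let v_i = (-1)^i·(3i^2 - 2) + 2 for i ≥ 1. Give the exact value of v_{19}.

(-1)^19 = -1; 3i^2 - 2 at i=19 is 1081; so v_{19} = -1079.

-1079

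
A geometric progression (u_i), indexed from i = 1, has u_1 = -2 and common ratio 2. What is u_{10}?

u_i = (-2)·2^(i-1).
u_{10} = (-2)·2^9 = -1024.

-1024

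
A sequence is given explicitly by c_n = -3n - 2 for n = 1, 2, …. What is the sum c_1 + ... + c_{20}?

-670

Over n = 1..20: Σn = 210.
Total = (-3)·210 + (-2)·20 = -670.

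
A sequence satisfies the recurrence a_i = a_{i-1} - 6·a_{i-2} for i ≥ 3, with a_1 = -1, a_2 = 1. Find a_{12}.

a_3 = 7; a_4 = 1; a_5 = -41; a_6 = -47; a_7 = 199; a_8 = 481; a_9 = -713; a_{10} = -3599; a_{11} = 679; a_{12} = 22273.

22273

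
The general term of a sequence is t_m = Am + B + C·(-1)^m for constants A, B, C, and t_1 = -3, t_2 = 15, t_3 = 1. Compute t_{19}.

Plug in m = 1, 2, 3: A + B - C = -3; 2A + B + C = 15; 3A + B - C = 1.
Subtracting the first from the second: A + 2C = 18.
Subtracting the second from the third: A - 2C = -14.
Solving: C = 8, A = 2, then B = 3.
Hence t_{19} = 2·19 + 3 + 8·(-1) = 33.

33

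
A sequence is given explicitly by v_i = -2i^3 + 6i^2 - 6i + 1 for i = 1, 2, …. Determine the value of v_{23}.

-21297

v_{23} = -2·23^3 + 6·23^2 - 6·23 + 1 = -21297.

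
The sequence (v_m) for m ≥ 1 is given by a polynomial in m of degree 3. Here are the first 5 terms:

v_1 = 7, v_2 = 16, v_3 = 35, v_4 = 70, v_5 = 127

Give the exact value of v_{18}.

5600

1st diffs: 9, 19, 35, 57.
2nd diffs: 10, 16, 22.
3rd diffs: 6, 6 (constant).
Newton forward-difference form: v_m = 7 + 9·C(m-1,1) + 10·C(m-1,2) + 6·C(m-1,3).
At m = 18: m-1 = 17, so v_{18} = 7 + 153 + 1360 + 4080 = 5600.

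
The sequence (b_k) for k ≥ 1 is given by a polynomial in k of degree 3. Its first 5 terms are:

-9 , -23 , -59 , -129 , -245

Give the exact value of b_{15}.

-6575

1st diffs: -14, -36, -70, -116.
2nd diffs: -22, -34, -46.
3rd diffs: -12, -12 (constant).
Newton forward-difference form: b_k = -9 + (-14)·C(k-1,1) + (-22)·C(k-1,2) + (-12)·C(k-1,3).
At k = 15: k-1 = 14, so b_{15} = -9 - 196 - 2002 - 4368 = -6575.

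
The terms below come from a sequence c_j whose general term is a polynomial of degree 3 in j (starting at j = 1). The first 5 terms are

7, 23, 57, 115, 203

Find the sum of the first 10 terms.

1st diffs: 16, 34, 58, 88.
2nd diffs: 18, 24, 30.
3rd diffs: 6, 6 (constant).
Newton forward-difference form: c_j = 7 + 16·C(j-1,1) + 18·C(j-1,2) + 6·C(j-1,3).
Continuing: …, 327, 493, 707, 975, …, c_{10} = 1303.
Summing j = 1..10 (10 terms) gives 4210.

4210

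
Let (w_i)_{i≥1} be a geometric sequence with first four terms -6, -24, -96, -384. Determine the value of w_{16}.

-6442450944

Common ratio r = 4.
w_i = (-6)·4^(i-1).
w_{16} = (-6)·4^15 = -6442450944.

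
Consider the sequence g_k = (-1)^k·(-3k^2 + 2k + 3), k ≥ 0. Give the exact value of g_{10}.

-277

(-1)^10 = 1; -3k^2 + 2k + 3 at k=10 is -277; so g_{10} = -277.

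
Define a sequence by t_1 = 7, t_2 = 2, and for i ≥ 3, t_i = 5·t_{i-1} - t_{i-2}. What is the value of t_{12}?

3593073

Compute successive terms:
t_3 = 3; t_4 = 13; t_5 = 62; t_6 = 297; t_7 = 1423; t_8 = 6818; t_9 = 32667; t_{10} = 156517; t_{11} = 749918; t_{12} = 3593073.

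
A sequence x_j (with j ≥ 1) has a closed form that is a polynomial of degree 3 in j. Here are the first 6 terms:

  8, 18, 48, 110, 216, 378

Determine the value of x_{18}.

11058

1st diffs: 10, 30, 62, 106, 162.
2nd diffs: 20, 32, 44, 56.
3rd diffs: 12, 12, 12 (constant).
So x_j = 2j^3 - 2j^2 + 2j + 6.
Evaluating at j = 18 gives x_{18} = 11058.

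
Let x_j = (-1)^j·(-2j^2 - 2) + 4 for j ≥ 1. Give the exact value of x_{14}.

(-1)^14 = 1; -2j^2 - 2 at j=14 is -394; so x_{14} = -390.

-390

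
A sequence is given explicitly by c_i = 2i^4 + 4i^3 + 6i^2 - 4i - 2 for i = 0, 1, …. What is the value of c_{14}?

c_{14} = 2·14^4 + 4·14^3 + 6·14^2 - 4·14 - 2 = 88926.

88926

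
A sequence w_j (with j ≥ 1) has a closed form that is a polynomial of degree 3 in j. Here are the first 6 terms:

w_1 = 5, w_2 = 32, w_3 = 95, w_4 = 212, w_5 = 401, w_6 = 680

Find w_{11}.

4055

1st diffs: 27, 63, 117, 189, 279.
2nd diffs: 36, 54, 72, 90.
3rd diffs: 18, 18, 18 (constant).
So w_j = 3j^3 + 6j - 4.
Evaluating at j = 11 gives w_{11} = 4055.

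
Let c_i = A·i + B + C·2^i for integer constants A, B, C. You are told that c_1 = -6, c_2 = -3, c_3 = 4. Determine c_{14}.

The three given values yield: A + B + 2C = -6; 2A + B + 4C = -3; 3A + B + 8C = 4.
Subtracting the first from the second: A + 2C = 3.
Subtracting the second from the third: A + 4C = 7.
Solving: C = 2, A = -1, then B = -9.
Hence c_{14} = -1·14 + (-9) + 2·16384 = 32745.

32745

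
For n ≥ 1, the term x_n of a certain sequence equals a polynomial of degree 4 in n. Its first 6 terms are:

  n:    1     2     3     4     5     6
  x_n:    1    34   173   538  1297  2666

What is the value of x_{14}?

1st diffs: 33, 139, 365, 759, 1369.
2nd diffs: 106, 226, 394, 610.
3rd diffs: 120, 168, 216.
4th diffs: 48, 48 (constant).
Newton forward-difference form: x_n = 1 + 33·C(n-1,1) + 106·C(n-1,2) + 120·C(n-1,3) + 48·C(n-1,4).
At n = 14: n-1 = 13, so x_{14} = 1 + 429 + 8268 + 34320 + 34320 = 77338.

77338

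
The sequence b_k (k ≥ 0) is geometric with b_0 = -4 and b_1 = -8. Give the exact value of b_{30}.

-4294967296

Common ratio r = 2.
b_k = (-4)·2^(k-0).
b_{30} = (-4)·2^30 = -4294967296.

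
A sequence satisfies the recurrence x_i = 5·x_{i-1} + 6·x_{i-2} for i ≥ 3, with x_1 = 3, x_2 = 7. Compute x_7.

Iterate the recurrence:
x_3 = 53;  x_4 = 307;  x_5 = 1853;  x_6 = 11107;  x_7 = 66653.
(Characteristic roots are 6 and -1.)

66653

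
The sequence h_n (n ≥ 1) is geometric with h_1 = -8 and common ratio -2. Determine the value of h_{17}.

h_n = (-8)·(-2)^(n-1).
h_{17} = (-8)·(-2)^16 = -524288.

-524288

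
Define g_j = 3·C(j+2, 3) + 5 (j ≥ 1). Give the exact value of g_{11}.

C(13, 3) = 286, so g_{11} = 863.

863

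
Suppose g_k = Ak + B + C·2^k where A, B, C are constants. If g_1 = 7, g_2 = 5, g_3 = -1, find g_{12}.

-8159

At k = 1, 2, 3: A + B + 2C = 7; 2A + B + 4C = 5; 3A + B + 8C = -1.
Subtracting the first from the second: A + 2C = -2.
Subtracting the second from the third: A + 4C = -6.
Solving: C = -2, A = 2, then B = 9.
Therefore g_{12} = 24 + 9 + (-2)·4096 = -8159.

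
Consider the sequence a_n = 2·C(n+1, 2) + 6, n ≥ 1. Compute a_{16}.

C(17, 2) = 136, so a_{16} = 278.

278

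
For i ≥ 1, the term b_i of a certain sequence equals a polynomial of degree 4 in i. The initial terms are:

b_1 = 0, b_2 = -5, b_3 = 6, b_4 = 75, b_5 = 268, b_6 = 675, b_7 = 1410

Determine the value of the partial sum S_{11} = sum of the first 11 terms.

1st diffs: -5, 11, 69, 193, 407, 735.
2nd diffs: 16, 58, 124, 214, 328.
3rd diffs: 42, 66, 90, 114.
4th diffs: 24, 24, 24 (constant).
Newton forward-difference form: b_i = (-5)·C(i-1,1) + 16·C(i-1,2) + 42·C(i-1,3) + 24·C(i-1,4).
Continuing: 2611, 4440, 7083, 10750.
Summing i = 1..11 (11 terms) gives 27313.

27313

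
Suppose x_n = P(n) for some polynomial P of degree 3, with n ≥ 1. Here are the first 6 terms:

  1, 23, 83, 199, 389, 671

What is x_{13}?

1st diffs: 22, 60, 116, 190, 282.
2nd diffs: 38, 56, 74, 92.
3rd diffs: 18, 18, 18 (constant).
So x_n = 3n^3 + n^2 - 2n - 1.
Evaluating at n = 13 gives x_{13} = 6733.

6733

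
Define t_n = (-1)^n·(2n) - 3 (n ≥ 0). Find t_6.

9

(-1)^6 = 1; 2n at n=6 is 12; so t_6 = 9.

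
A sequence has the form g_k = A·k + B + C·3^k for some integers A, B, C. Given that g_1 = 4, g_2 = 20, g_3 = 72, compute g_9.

59028

The three given values yield: A + B + 3C = 4; 2A + B + 9C = 20; 3A + B + 27C = 72.
Subtracting the first from the second: A + 6C = 16.
Subtracting the second from the third: A + 18C = 52.
Solving: C = 3, A = -2, then B = -3.
Hence g_9 = -2·9 + (-3) + 3·19683 = 59028.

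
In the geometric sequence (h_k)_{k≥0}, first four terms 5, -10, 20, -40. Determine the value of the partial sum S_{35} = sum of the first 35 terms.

Common ratio r = -2.
h_k = 5·(-2)^(k-0).
S = 5·((-2)^35 - 1)/(-2 - 1) = 5·(-34359738368 - 1)/(-3) = 57266230615.

57266230615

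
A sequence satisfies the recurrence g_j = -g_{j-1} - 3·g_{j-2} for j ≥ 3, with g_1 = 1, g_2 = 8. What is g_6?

-7

Step forward from the initial values:
g_3 = -11  g_4 = -13  g_5 = 46  g_6 = -7.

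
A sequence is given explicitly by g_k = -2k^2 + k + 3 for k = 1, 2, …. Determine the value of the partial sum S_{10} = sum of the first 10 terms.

Over k = 1..10: Σk = 55, Σk² = 385.
Total = (-2)·385 + (1)·55 + (3)·10 = -685.

-685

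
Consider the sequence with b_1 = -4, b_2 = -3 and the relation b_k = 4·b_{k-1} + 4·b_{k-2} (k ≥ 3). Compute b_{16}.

-20174127104

Compute successive terms:
b_3 = -28  b_4 = -124  b_5 = -608  …  b_{13} = -179216384  b_{14} = -865333248  b_{15} = -4178198528  b_{16} = -20174127104.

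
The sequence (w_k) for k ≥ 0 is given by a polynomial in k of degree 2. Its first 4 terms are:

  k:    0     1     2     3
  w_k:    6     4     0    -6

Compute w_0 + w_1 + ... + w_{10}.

1st diffs: -2, -4, -6.
2nd diffs: -2, -2 (constant).
Newton forward-difference form: w_k = 6 + (-2)·C(k,1) + (-2)·C(k,2).
Continuing: …, -14, -24, -36, -50, …, w_{10} = -104.
Summing k = 0..10 (11 terms) gives -374.

-374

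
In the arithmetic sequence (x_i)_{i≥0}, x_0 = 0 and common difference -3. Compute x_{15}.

x_i = 0 + (i - 0)·(-3).
x_{15} = 0 + 15·(-3) = -45.

-45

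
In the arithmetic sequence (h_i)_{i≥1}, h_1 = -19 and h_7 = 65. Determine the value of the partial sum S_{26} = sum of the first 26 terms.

4056

Common difference d = (65 - (-19)) / (7 - 1) = 14.
h_i = -19 + (i - 1)·14.
h_{26} = 331; S = 26·(-19 + 331)/2 = 4056.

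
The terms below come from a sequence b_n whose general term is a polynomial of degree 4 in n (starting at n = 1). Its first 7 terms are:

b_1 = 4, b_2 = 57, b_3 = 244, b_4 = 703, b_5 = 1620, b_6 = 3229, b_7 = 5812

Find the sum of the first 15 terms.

399109

1st diffs: 53, 187, 459, 917, 1609, 2583.
2nd diffs: 134, 272, 458, 692, 974.
3rd diffs: 138, 186, 234, 282.
4th diffs: 48, 48, 48 (constant).
So b_n = 2n^4 + 3n^3 - n^2 + 5n - 5.
Continuing: …, 9699, 15268, 22945, 33204, …, b_{15} = 111220.
Summing n = 1..15 (15 terms) gives 399109.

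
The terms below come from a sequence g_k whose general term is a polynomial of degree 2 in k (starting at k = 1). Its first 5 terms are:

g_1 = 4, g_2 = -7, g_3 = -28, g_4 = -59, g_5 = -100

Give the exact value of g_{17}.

1st diffs: -11, -21, -31, -41.
2nd diffs: -10, -10, -10 (constant).
Newton forward-difference form: g_k = 4 + (-11)·C(k-1,1) + (-10)·C(k-1,2).
At k = 17: k-1 = 16, so g_{17} = 4 - 176 - 1200 = -1372.

-1372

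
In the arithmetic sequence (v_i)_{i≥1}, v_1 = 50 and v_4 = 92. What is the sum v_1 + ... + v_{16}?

2480

Common difference d = (92 - 50) / (4 - 1) = 14.
v_i = 50 + (i - 1)·14.
v_{16} = 260; S = 16·(50 + 260)/2 = 2480.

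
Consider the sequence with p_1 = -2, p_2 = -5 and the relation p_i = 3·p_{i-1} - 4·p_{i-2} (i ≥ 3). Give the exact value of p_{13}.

p_3 = -7, p_4 = -1, p_5 = 25, …, p_{10} = -1169, p_{11} = -2455, p_{12} = -2689, p_{13} = 1753.

1753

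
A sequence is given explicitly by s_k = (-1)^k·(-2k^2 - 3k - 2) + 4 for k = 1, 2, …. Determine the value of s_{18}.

(-1)^18 = 1; -2k^2 - 3k - 2 at k=18 is -704; so s_{18} = -700.

-700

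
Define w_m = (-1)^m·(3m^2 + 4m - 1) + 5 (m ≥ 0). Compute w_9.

-273

(-1)^9 = -1; 3m^2 + 4m - 1 at m=9 is 278; so w_9 = -273.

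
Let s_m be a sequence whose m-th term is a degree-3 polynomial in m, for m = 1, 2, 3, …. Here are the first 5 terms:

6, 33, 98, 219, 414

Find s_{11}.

1st diffs: 27, 65, 121, 195.
2nd diffs: 38, 56, 74.
3rd diffs: 18, 18 (constant).
So s_m = 3m^3 + m^2 + 3m - 1.
Evaluating at m = 11 gives s_{11} = 4146.

4146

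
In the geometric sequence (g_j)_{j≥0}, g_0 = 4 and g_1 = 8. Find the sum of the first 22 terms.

Common ratio r = 2.
g_j = 4·2^(j-0).
S = 4·(2^22 - 1)/(2 - 1) = 4·(4194304 - 1)/(1) = 16777212.

16777212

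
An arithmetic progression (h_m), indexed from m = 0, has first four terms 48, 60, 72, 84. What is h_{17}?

Common difference d = 12.
h_m = 48 + (m - 0)·12.
h_{17} = 48 + 17·12 = 252.

252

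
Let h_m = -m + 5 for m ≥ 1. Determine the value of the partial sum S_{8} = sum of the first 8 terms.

4

Over m = 1..8: Σm = 36.
Total = (-1)·36 + (5)·8 = 4.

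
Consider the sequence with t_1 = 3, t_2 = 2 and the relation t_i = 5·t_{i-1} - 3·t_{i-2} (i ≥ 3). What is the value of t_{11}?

-55304

Applying the relation repeatedly:
t_3 = 1;  t_4 = -1;  t_5 = -8;  t_6 = -37;  t_7 = -161;  t_8 = -694;  t_9 = -2987;  t_{10} = -12853;  t_{11} = -55304.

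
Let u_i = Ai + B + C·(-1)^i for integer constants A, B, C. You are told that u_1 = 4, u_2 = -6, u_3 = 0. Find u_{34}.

At i = 1, 2, 3: A + B - C = 4; 2A + B + C = -6; 3A + B - C = 0.
Subtracting the first from the second: A + 2C = -10.
Subtracting the second from the third: A - 2C = 6.
Solving: C = -4, A = -2, then B = 2.
So u_i = -2·i + 2 + (-4)·(-1)^i; at i=34 this is -70.

-70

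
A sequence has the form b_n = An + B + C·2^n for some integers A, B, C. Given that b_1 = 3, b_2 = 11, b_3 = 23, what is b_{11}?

The three given values yield: A + B + 2C = 3; 2A + B + 4C = 11; 3A + B + 8C = 23.
Subtracting the first from the second: A + 2C = 8.
Subtracting the second from the third: A + 4C = 12.
Solving: C = 2, A = 4, then B = -5.
Hence b_{11} = 4·11 + (-5) + 2·2048 = 4135.

4135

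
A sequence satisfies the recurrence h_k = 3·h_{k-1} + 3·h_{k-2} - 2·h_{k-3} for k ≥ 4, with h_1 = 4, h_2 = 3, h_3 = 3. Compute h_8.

1647

Applying the relation repeatedly:
h_4 = 10; h_5 = 33; h_6 = 123; h_7 = 448; h_8 = 1647.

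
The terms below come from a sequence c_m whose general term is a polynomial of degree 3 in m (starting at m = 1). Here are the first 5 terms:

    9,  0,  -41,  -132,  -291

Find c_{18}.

1st diffs: -9, -41, -91, -159.
2nd diffs: -32, -50, -68.
3rd diffs: -18, -18 (constant).
So c_m = -3m^3 + 2m^2 + 6m + 4.
Evaluating at m = 18 gives c_{18} = -16736.

-16736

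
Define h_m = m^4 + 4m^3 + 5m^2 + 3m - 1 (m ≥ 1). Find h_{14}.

50413

h_{14} = 1·14^4 + 4·14^3 + 5·14^2 + 3·14 - 1 = 50413.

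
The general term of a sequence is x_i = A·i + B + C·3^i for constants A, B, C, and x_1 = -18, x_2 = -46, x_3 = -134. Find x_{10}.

-295230

Write the equations: A + B + 3C = -18; 2A + B + 9C = -46; 3A + B + 27C = -134.
Subtracting the first from the second: A + 6C = -28.
Subtracting the second from the third: A + 18C = -88.
Solving: C = -5, A = 2, then B = -5.
So x_i = 2·i + (-5) + (-5)·3^i; at i=10 this is -295230.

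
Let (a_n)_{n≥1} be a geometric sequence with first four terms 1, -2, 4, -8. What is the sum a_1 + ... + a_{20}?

-349525

Common ratio r = -2.
a_n = 1·(-2)^(n-1).
S = 1·((-2)^20 - 1)/(-2 - 1) = 1·(1048576 - 1)/(-3) = -349525.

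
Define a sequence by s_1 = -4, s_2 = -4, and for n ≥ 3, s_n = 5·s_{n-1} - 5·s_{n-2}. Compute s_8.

5500

Applying the relation repeatedly:
s_3 = 0  s_4 = 20  s_5 = 100  s_6 = 400  s_7 = 1500  s_8 = 5500.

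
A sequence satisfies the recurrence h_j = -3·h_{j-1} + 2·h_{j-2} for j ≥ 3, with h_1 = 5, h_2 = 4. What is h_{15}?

Step forward from the initial values:
h_3 = -2; h_4 = 14; h_5 = -46; …; h_{12} = 338198; h_{13} = -1204510; h_{14} = 4289926; h_{15} = -15278798.

-15278798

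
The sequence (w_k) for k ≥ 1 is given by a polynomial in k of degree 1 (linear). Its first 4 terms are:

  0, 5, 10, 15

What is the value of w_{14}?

65

1st diffs: 5, 5, 5 (constant).
So w_k = 5k - 5.
Evaluating at k = 14 gives w_{14} = 65.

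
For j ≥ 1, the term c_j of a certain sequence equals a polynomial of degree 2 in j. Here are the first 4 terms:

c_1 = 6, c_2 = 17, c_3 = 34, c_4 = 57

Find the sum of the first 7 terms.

1st diffs: 11, 17, 23.
2nd diffs: 6, 6 (constant).
Newton forward-difference form: c_j = 6 + 11·C(j-1,1) + 6·C(j-1,2).
Continuing: 86, 121, 162.
Summing j = 1..7 (7 terms) gives 483.

483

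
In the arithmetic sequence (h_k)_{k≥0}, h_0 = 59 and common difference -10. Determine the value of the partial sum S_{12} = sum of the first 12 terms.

48

h_k = 59 + (k - 0)·(-10).
h_{11} = -51; S = 12·(59 + (-51))/2 = 48.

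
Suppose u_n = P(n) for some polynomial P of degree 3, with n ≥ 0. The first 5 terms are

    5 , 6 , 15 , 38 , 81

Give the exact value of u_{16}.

4341

1st diffs: 1, 9, 23, 43.
2nd diffs: 8, 14, 20.
3rd diffs: 6, 6 (constant).
So u_n = n^3 + n^2 - n + 5.
Evaluating at n = 16 gives u_{16} = 4341.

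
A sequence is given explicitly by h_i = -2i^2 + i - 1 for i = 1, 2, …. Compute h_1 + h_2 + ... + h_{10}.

Over i = 1..10: Σi = 55, Σi² = 385.
Total = (-2)·385 + (1)·55 + (-1)·10 = -725.

-725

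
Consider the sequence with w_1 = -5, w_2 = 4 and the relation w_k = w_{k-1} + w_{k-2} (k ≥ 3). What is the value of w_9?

Iterate the recurrence:
w_3 = -1, w_4 = 3, w_5 = 2, w_6 = 5, w_7 = 7, w_8 = 12, w_9 = 19.

19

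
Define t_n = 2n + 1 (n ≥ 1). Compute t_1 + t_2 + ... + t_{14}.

224

Over n = 1..14: Σn = 105.
Total = (2)·105 + (1)·14 = 224.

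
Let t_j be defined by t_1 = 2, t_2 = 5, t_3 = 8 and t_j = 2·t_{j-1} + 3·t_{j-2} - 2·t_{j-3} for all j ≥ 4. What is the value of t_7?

552

Iterate the recurrence:
t_4 = 27  t_5 = 68  t_6 = 201  t_7 = 552.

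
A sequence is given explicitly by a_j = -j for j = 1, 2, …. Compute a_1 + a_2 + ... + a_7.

-28

Over j = 1..7: Σj = 28.
Total = (-1)·28 = -28.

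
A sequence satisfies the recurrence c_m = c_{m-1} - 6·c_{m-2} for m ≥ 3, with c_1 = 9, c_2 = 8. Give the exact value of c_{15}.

Iterate the recurrence:
c_3 = -46  c_4 = -94  c_5 = 182  …  c_{12} = -114454  c_{13} = -370426  c_{14} = 316298  c_{15} = 2538854.

2538854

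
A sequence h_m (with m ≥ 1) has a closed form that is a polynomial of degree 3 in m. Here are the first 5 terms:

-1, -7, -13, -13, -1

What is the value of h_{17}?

1st diffs: -6, -6, 0, 12.
2nd diffs: 0, 6, 12.
3rd diffs: 6, 6 (constant).
Newton forward-difference form: h_m = -1 + (-6)·C(m-1,1) + 6·C(m-1,3).
At m = 17: m-1 = 16, so h_{17} = -1 - 96 + 3360 = 3263.

3263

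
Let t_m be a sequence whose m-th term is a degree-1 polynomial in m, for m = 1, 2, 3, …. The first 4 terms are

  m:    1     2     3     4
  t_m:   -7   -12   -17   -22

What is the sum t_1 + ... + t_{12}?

1st diffs: -5, -5, -5 (constant).
So t_m = -5m - 2.
Continuing: …, -27, -32, -37, -42, …, t_{12} = -62.
Summing m = 1..12 (12 terms) gives -414.

-414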